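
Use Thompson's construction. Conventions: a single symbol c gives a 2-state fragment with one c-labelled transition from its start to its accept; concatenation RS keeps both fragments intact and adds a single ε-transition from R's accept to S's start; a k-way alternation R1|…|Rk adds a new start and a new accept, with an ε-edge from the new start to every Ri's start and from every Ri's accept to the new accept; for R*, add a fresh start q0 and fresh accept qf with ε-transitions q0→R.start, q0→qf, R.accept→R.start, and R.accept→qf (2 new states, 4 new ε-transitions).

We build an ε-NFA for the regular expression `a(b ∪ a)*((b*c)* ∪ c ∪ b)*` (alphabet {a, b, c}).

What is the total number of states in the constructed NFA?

26

Per subexpression:
Each of the 7 symbol leaves contributes a 2-state fragment.
  b ∪ a = 6 states
  (b ∪ a)* = 8 states
  b* = 4 states
  b*c = 6 states
  (b*c)* = 8 states
  (b*c)* ∪ c ∪ b = 14 states
  ((b*c)* ∪ c ∪ b)* = 16 states
  a(b ∪ a)*((b*c)* ∪ c ∪ b)* = 26 states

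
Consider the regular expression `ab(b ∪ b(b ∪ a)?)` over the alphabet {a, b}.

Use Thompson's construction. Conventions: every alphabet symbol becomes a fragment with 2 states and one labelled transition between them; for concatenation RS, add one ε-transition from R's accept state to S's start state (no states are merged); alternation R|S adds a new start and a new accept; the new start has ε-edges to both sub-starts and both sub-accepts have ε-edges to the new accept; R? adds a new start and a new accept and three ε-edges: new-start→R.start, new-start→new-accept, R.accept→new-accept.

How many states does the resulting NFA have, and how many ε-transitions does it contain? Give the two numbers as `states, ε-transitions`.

By structural recursion:
Each of the 6 symbol leaves contributes 2 states and 0 ε-transitions.
  b ∪ a : 6 states, 4 ε-transitions
  (b ∪ a)? : 8 states, 7 ε-transitions
  b(b ∪ a)? : 10 states, 8 ε-transitions
  b ∪ b(b ∪ a)? : 14 states, 12 ε-transitions
  ab(b ∪ b(b ∪ a)?) : 18 states, 14 ε-transitions

18, 14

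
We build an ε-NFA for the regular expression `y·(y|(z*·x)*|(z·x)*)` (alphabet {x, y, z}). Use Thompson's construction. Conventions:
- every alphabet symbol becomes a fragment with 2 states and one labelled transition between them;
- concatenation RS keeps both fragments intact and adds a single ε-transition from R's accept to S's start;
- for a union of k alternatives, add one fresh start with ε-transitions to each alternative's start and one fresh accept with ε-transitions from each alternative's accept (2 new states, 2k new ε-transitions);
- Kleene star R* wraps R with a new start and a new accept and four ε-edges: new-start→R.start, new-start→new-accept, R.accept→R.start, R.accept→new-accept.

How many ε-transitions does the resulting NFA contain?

Recursing over subexpressions:
Each of the 6 symbol leaves contributes 0 ε-transitions.
  z* : 4 ε-transitions
  z*·x : 5 ε-transitions
  (z*·x)* : 9 ε-transitions
  z·x : 1 ε-transition
  (z·x)* : 5 ε-transitions
  y|(z*·x)*|(z·x)* : 20 ε-transitions
  y·(y|(z*·x)*|(z·x)*) : 21 ε-transitions

21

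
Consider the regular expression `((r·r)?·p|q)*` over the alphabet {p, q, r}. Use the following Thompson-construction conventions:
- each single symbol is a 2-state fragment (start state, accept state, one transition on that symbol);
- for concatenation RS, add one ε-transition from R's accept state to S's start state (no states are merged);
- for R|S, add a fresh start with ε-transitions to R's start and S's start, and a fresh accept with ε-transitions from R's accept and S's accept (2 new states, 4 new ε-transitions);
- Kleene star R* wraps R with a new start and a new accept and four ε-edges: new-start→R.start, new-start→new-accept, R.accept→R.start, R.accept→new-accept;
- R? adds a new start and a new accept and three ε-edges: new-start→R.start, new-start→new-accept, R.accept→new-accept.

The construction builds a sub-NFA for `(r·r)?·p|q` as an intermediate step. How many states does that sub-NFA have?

Fragment for `(r·r)?·p|q`:
Each of the 4 symbol leaves contributes a 2-state fragment.
  r·r → 4 states
  (r·r)? → 6 states
  (r·r)?·p → 8 states
  (r·r)?·p|q → 12 states

12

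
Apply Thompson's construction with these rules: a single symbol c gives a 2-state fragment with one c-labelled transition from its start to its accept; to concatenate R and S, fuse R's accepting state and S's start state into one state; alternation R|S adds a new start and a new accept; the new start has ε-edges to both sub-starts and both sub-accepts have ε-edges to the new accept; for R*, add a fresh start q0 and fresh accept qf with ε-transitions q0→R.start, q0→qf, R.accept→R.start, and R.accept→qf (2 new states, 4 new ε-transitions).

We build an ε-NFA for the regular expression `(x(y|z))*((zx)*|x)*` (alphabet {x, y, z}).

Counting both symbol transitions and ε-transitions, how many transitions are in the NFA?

Recursing over subexpressions:
Each of the 6 symbol leaves contributes 1 transition (1 symbol, 0 ε).
  y|z → 6 transitions (2 symbol, 4 ε)
  x(y|z) → 7 transitions (3 symbol, 4 ε)
  (x(y|z))* → 11 transitions (3 symbol, 8 ε)
  zx → 2 transitions (2 symbol, 0 ε)
  (zx)* → 6 transitions (2 symbol, 4 ε)
  (zx)*|x → 11 transitions (3 symbol, 8 ε)
  ((zx)*|x)* → 15 transitions (3 symbol, 12 ε)
  (x(y|z))*((zx)*|x)* → 26 transitions (6 symbol, 20 ε)

26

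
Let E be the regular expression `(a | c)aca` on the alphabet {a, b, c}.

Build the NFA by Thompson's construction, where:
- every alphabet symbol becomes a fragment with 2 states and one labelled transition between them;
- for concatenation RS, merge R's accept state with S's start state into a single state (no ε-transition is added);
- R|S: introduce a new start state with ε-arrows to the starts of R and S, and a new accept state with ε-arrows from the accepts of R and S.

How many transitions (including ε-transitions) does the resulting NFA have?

9

Bottom-up over the parse tree:
Each of the 5 symbol leaves contributes 1 transition (1 symbol, 0 ε).
  a | c : 6 transitions (2 symbol, 4 ε)
  (a | c)aca : 9 transitions (5 symbol, 4 ε)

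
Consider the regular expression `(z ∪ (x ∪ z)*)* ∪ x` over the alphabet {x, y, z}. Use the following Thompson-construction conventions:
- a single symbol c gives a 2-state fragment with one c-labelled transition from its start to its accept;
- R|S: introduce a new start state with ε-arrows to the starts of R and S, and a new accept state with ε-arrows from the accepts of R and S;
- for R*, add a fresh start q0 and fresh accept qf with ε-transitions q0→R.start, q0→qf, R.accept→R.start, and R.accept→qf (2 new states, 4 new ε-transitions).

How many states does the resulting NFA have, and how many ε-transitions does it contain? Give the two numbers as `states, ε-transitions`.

By structural recursion:
Each of the 4 symbol leaves contributes 2 states and 0 ε-transitions.
  x ∪ z → 6 states, 4 ε-transitions
  (x ∪ z)* → 8 states, 8 ε-transitions
  z ∪ (x ∪ z)* → 12 states, 12 ε-transitions
  (z ∪ (x ∪ z)*)* → 14 states, 16 ε-transitions
  (z ∪ (x ∪ z)*)* ∪ x → 18 states, 20 ε-transitions

18, 20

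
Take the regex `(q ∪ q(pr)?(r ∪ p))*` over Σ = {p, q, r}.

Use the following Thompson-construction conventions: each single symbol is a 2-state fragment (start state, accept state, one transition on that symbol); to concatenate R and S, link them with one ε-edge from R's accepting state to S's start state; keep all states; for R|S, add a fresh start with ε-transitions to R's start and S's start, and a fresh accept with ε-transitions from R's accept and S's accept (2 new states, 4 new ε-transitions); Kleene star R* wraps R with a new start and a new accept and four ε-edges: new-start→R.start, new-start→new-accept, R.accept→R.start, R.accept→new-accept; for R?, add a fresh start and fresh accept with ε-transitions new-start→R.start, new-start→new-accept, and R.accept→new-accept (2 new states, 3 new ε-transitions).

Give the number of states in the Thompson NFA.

20

Per subexpression:
Each of the 6 symbol leaves contributes a 2-state fragment.
  pr : 4 states
  (pr)? : 6 states
  r ∪ p : 6 states
  q(pr)?(r ∪ p) : 14 states
  q ∪ q(pr)?(r ∪ p) : 18 states
  (q ∪ q(pr)?(r ∪ p))* : 20 states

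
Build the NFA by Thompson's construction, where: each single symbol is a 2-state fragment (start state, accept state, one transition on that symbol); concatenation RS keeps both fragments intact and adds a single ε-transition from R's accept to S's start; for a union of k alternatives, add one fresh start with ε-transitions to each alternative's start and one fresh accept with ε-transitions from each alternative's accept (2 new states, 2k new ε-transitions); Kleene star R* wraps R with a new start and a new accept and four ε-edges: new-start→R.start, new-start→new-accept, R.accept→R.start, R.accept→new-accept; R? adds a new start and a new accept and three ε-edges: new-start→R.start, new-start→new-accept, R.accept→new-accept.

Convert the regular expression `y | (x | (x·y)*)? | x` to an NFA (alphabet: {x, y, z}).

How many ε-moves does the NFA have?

Building bottom-up:
Each of the 5 symbol leaves contributes 0 ε-transitions.
  x·y — 1 ε-transition
  (x·y)* — 5 ε-transitions
  x | (x·y)* — 9 ε-transitions
  (x | (x·y)*)? — 12 ε-transitions
  y | (x | (x·y)*)? | x — 18 ε-transitions

18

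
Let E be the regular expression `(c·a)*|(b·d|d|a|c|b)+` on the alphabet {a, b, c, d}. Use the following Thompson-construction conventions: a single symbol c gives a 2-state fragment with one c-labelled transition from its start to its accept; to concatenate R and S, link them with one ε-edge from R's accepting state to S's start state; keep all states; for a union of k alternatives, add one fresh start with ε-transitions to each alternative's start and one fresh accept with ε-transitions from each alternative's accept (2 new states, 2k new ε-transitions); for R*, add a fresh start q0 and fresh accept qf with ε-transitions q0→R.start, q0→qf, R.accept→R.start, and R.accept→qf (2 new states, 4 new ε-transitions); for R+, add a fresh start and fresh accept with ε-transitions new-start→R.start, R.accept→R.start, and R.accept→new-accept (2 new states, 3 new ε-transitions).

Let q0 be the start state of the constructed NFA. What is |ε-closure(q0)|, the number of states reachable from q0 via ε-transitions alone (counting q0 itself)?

12

Work bottom-up. For each fragment F, track |ε-closure(F.start)| and whether F's accept lies in that closure (i.e. whether F accepts ε). A single-symbol fragment has closure size 1 and does not accept ε.
  c·a : |closure| equals the left operand's closure size = 1 (its accept is not ε-reachable, so the closure stops there)
  (c·a)* : new start has ε-edges to the inner start and to the new accept, so |closure| = 2 + 1 = 3
  b·d : |closure| equals the left operand's closure size = 1 (its accept is not ε-reachable, so the closure stops there)
  b·d|d|a|c|b : |closure| = 1 + 1 + 1 + 1 + 1 + 1 = 6 (the new accept is not ε-reachable since no branch accepts ε)
  (b·d|d|a|c|b)+ : new start ε-reaches only the body's start; the new accept needs a symbol first: |closure| = 1 + 6 = 7
  (c·a)*|(b·d|d|a|c|b)+ : |closure| = 1 (new start) + (3 + 7) + 1 (new accept, since some branch ε-reaches its own accept) = 12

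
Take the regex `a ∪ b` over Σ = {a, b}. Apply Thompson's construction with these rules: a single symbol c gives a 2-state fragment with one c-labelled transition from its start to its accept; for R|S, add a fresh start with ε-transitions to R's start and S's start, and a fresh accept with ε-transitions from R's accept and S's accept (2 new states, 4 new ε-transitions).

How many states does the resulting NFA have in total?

6

Bottom-up over the parse tree:
Each of the 2 symbol leaves contributes a 2-state fragment.
  a ∪ b — 6 states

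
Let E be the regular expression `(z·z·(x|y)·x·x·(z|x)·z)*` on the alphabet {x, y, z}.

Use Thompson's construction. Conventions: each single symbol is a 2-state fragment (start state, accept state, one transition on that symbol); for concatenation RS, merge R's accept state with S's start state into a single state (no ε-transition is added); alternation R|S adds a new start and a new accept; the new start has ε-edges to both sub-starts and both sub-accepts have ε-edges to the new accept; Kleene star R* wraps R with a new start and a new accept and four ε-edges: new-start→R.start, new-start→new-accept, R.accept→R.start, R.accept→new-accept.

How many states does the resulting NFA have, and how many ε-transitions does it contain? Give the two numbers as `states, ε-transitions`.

Per subexpression:
Each of the 9 symbol leaves contributes 2 states and 0 ε-transitions.
  x|y — 6 states, 4 ε-transitions
  z|x — 6 states, 4 ε-transitions
  z·z·(x|y)·x·x·(z|x)·z — 16 states, 8 ε-transitions
  (z·z·(x|y)·x·x·(z|x)·z)* — 18 states, 12 ε-transitions

18, 12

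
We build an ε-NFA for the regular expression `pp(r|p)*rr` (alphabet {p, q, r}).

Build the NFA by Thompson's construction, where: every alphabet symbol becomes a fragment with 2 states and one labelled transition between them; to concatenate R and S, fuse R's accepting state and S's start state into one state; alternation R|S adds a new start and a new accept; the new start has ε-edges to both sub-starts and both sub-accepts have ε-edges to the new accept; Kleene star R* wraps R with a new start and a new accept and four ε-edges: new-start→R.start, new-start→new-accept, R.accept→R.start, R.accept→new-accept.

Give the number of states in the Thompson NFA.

12

Bottom-up over the parse tree:
Each of the 6 symbol leaves contributes a 2-state fragment.
  r|p = 6 states
  (r|p)* = 8 states
  pp(r|p)*rr = 12 states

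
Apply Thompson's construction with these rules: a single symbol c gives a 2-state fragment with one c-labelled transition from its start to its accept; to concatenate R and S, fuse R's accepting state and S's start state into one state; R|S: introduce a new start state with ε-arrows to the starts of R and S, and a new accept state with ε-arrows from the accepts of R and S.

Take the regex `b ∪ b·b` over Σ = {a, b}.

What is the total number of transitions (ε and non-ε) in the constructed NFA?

By structural recursion:
Each of the 3 symbol leaves contributes 1 transition (1 symbol, 0 ε).
  b·b → 2 transitions (2 symbol, 0 ε)
  b ∪ b·b → 7 transitions (3 symbol, 4 ε)

7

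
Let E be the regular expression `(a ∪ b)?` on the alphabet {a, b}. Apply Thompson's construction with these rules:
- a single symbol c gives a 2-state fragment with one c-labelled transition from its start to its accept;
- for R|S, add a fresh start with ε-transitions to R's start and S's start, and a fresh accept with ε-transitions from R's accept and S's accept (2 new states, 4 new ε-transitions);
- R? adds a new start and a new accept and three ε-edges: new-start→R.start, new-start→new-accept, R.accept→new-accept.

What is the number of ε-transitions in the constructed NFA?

Bottom-up over the parse tree:
Each of the 2 symbol leaves contributes 0 ε-transitions.
  a ∪ b — 4 ε-transitions
  (a ∪ b)? — 7 ε-transitions

7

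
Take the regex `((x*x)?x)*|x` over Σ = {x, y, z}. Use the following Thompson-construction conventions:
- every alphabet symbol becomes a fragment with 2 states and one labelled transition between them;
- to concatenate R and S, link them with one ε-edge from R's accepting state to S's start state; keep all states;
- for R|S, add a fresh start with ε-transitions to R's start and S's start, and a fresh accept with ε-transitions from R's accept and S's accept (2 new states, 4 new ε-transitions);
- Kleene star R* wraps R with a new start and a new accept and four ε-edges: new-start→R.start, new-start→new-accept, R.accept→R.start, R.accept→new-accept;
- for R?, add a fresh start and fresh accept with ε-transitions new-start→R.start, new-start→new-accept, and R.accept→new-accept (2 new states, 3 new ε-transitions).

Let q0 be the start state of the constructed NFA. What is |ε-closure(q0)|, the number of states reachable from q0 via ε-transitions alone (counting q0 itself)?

Work bottom-up. For each fragment F, track |ε-closure(F.start)| and whether F's accept lies in that closure (i.e. whether F accepts ε). A single-symbol fragment has closure size 1 and does not accept ε.
  x* : the star's fresh start ε-reaches both the body's start and the fresh accept: C = 2 + 1 = 3
  x*x : the left operand accepts ε, so the closure extends into the next operand (via the concat ε-link); C = 3 + 1 = 4
  (x*x)? : C = 1 (new start) + 4 (body) + 1 (new accept, via ε) = 6
  (x*x)?x : the left operand accepts ε, so the closure extends into the next operand (via the concat ε-link); C = 6 + 1 = 7
  ((x*x)?x)* : new start has ε-edges to the inner start and to the new accept, so C = 2 + 7 = 9
  ((x*x)?x)*|x : C = 1 (new start) + (9 + 1) + 1 (new accept, since some branch ε-reaches its own accept) = 12

12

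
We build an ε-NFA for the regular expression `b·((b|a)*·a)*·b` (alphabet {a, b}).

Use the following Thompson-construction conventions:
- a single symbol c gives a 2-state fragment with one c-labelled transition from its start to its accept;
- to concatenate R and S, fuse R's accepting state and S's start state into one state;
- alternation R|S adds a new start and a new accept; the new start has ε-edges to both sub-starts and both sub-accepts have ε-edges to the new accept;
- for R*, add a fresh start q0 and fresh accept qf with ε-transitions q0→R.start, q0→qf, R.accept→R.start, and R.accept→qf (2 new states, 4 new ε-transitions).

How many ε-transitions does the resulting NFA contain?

Recursing over subexpressions:
Each of the 5 symbol leaves contributes 0 ε-transitions.
  b|a — 4 ε-transitions
  (b|a)* — 8 ε-transitions
  (b|a)*·a — 8 ε-transitions
  ((b|a)*·a)* — 12 ε-transitions
  b·((b|a)*·a)*·b — 12 ε-transitions

12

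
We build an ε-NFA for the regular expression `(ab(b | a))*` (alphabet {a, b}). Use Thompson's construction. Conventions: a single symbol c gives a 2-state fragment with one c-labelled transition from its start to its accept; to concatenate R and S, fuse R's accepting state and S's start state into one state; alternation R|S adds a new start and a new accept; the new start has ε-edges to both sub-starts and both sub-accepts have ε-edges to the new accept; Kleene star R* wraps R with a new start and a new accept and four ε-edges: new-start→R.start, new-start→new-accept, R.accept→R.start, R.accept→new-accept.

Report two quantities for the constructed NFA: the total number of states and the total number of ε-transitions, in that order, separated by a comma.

10, 8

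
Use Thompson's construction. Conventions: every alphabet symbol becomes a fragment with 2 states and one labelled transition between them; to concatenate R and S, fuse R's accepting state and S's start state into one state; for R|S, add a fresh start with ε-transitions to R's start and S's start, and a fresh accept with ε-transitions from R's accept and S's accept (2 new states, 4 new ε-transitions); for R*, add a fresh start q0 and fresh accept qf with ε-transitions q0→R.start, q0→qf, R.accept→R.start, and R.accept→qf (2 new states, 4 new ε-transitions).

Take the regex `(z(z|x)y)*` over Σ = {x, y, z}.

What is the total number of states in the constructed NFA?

By structural recursion:
Each of the 4 symbol leaves contributes a 2-state fragment.
  z|x — 6 states
  z(z|x)y — 8 states
  (z(z|x)y)* — 10 states

10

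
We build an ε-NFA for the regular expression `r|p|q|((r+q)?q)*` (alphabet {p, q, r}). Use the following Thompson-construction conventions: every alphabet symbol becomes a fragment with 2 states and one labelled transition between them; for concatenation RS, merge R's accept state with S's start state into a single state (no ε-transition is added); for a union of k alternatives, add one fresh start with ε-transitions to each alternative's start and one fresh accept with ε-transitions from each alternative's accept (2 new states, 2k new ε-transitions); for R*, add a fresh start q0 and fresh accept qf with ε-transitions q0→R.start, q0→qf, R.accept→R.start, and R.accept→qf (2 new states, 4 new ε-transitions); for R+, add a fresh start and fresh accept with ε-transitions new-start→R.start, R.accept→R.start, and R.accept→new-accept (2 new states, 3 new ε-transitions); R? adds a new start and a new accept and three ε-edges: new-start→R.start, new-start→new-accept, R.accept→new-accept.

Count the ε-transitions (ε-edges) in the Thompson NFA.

By structural recursion:
Each of the 6 symbol leaves contributes 0 ε-transitions.
  r+ → 3 ε-transitions
  r+q → 3 ε-transitions
  (r+q)? → 6 ε-transitions
  (r+q)?q → 6 ε-transitions
  ((r+q)?q)* → 10 ε-transitions
  r|p|q|((r+q)?q)* → 18 ε-transitions

18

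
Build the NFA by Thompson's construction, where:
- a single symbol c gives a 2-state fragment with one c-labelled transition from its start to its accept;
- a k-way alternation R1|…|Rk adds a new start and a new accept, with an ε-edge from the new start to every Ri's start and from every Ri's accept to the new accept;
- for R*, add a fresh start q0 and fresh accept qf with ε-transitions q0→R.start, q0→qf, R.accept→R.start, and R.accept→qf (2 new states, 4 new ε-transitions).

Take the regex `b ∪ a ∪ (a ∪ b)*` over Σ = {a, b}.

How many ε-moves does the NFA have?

Building bottom-up:
Each of the 4 symbol leaves contributes 0 ε-transitions.
  a ∪ b : 4 ε-transitions
  (a ∪ b)* : 8 ε-transitions
  b ∪ a ∪ (a ∪ b)* : 14 ε-transitions

14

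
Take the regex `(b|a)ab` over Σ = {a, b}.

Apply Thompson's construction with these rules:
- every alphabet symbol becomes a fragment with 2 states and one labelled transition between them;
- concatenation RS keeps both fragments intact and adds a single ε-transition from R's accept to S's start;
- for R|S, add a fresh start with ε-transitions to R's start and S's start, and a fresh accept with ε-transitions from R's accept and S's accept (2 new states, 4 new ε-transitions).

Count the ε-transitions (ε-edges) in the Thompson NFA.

Building bottom-up:
Each of the 4 symbol leaves contributes 0 ε-transitions.
  b|a : 4 ε-transitions
  (b|a)ab : 6 ε-transitions

6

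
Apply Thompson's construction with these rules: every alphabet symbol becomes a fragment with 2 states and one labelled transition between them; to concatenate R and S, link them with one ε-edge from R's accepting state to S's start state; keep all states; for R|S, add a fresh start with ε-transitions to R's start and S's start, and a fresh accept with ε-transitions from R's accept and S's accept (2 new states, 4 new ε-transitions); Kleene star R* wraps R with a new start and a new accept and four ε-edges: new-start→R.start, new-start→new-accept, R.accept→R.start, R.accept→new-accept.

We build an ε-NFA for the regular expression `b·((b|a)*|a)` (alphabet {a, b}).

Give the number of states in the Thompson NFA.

14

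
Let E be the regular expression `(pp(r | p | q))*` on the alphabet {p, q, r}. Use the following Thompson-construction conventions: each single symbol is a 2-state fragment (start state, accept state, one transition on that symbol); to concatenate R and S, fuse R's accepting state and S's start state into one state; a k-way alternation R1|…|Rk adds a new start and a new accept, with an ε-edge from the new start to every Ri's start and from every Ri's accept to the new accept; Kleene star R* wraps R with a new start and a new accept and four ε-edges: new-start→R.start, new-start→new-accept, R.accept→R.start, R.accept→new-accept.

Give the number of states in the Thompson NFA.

Building bottom-up:
Each of the 5 symbol leaves contributes a 2-state fragment.
  r | p | q = 8 states
  pp(r | p | q) = 10 states
  (pp(r | p | q))* = 12 states

12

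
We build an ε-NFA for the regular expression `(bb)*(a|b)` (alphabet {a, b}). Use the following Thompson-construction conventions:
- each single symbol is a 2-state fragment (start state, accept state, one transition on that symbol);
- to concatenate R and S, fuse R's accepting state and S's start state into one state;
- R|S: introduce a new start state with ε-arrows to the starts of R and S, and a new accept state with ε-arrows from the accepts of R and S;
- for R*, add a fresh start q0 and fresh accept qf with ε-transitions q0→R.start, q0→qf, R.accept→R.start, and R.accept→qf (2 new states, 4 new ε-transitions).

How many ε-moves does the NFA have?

8

Building bottom-up:
Each of the 4 symbol leaves contributes 0 ε-transitions.
  bb → 0 ε-transitions
  (bb)* → 4 ε-transitions
  a|b → 4 ε-transitions
  (bb)*(a|b) → 8 ε-transitions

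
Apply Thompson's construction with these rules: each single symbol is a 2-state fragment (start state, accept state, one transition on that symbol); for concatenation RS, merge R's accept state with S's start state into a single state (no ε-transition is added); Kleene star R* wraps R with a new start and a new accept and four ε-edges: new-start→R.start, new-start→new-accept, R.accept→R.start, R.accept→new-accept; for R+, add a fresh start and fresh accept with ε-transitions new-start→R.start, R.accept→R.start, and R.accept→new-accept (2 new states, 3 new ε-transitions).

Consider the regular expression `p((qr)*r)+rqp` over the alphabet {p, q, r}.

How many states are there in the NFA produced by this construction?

Bottom-up over the parse tree:
Each of the 7 symbol leaves contributes a 2-state fragment.
  qr → 3 states
  (qr)* → 5 states
  (qr)*r → 6 states
  ((qr)*r)+ → 8 states
  p((qr)*r)+rqp → 12 states

12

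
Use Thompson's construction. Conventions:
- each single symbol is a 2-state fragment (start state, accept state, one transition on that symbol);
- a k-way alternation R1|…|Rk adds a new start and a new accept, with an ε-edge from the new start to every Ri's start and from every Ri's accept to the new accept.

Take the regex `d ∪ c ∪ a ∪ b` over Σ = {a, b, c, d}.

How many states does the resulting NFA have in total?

10

By structural recursion:
Each of the 4 symbol leaves contributes a 2-state fragment.
  d ∪ c ∪ a ∪ b — 10 states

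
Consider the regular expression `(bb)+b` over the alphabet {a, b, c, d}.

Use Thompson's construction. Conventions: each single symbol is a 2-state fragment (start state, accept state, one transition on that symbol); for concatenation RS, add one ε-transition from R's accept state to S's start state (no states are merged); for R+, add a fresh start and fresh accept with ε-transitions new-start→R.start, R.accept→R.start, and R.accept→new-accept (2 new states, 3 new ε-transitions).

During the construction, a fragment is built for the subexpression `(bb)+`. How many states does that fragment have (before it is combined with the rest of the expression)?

Fragment for `(bb)+`:
Each of the 2 symbol leaves contributes a 2-state fragment.
  bb — 4 states
  (bb)+ — 6 states

6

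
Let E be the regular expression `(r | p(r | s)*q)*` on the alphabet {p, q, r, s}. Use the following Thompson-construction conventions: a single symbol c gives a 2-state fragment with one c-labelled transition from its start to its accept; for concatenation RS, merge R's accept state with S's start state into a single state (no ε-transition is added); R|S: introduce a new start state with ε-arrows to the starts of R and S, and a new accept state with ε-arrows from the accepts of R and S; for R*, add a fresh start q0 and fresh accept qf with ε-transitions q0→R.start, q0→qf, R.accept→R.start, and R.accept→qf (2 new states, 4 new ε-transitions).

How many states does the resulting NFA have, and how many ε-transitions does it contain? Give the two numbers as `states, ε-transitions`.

Per subexpression:
Each of the 5 symbol leaves contributes 2 states and 0 ε-transitions.
  r | s → 6 states, 4 ε-transitions
  (r | s)* → 8 states, 8 ε-transitions
  p(r | s)*q → 10 states, 8 ε-transitions
  r | p(r | s)*q → 14 states, 12 ε-transitions
  (r | p(r | s)*q)* → 16 states, 16 ε-transitions

16, 16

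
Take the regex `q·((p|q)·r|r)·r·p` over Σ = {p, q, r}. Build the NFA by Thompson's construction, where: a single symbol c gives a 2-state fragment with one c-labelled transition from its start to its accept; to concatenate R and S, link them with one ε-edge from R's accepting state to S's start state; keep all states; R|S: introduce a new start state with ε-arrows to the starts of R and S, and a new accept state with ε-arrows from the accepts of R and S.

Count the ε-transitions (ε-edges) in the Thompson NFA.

12

Bottom-up over the parse tree:
Each of the 7 symbol leaves contributes 0 ε-transitions.
  p|q = 4 ε-transitions
  (p|q)·r = 5 ε-transitions
  (p|q)·r|r = 9 ε-transitions
  q·((p|q)·r|r)·r·p = 12 ε-transitions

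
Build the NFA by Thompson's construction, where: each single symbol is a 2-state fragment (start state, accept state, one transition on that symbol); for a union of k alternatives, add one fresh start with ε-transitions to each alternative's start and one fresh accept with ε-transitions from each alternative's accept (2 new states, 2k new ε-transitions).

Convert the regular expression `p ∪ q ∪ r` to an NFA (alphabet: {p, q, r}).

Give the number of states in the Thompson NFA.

Building bottom-up:
Each of the 3 symbol leaves contributes a 2-state fragment.
  p ∪ q ∪ r = 8 states

8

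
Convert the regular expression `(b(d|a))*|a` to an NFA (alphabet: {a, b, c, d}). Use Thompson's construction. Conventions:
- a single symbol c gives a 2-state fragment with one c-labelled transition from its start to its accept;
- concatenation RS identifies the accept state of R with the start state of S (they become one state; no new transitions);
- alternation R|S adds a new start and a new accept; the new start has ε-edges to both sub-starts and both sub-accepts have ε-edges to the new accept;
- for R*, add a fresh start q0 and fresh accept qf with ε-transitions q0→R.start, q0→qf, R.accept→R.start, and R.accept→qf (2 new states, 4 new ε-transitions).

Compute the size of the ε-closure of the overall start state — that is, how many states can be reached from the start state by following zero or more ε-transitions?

Compute the ε-closure size of each fragment's start state recursively; a symbol fragment's start has no outgoing ε-edge, so its closure is just itself (size 1).
  d|a → |closure| = 1 + 1 + 1 = 3 (the new accept is not ε-reachable since no branch accepts ε)
  b(d|a) → same as the first factor's closure: |closure| = 1
  (b(d|a))* → new start has ε-edges to the inner start and to the new accept, so |closure| = 2 + 1 = 3
  (b(d|a))*|a → |closure| = 1 (new start) + (3 + 1) + 1 (new accept, since some branch ε-reaches its own accept) = 6

6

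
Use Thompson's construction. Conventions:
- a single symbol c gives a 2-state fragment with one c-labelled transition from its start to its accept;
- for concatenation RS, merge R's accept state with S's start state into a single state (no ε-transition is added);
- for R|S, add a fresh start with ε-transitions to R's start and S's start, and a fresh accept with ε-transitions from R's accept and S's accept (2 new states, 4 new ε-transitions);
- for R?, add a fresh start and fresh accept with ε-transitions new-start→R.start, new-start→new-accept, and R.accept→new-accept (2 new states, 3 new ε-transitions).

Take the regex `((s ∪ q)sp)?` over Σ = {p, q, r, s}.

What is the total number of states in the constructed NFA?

Building bottom-up:
Each of the 4 symbol leaves contributes a 2-state fragment.
  s ∪ q = 6 states
  (s ∪ q)sp = 8 states
  ((s ∪ q)sp)? = 10 states

10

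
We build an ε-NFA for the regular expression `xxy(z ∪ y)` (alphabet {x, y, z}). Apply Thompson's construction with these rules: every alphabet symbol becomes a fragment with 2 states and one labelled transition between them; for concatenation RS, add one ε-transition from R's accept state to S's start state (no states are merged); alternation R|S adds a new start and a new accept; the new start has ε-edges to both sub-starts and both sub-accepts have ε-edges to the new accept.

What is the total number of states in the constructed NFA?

Bottom-up over the parse tree:
Each of the 5 symbol leaves contributes a 2-state fragment.
  z ∪ y = 6 states
  xxy(z ∪ y) = 12 states

12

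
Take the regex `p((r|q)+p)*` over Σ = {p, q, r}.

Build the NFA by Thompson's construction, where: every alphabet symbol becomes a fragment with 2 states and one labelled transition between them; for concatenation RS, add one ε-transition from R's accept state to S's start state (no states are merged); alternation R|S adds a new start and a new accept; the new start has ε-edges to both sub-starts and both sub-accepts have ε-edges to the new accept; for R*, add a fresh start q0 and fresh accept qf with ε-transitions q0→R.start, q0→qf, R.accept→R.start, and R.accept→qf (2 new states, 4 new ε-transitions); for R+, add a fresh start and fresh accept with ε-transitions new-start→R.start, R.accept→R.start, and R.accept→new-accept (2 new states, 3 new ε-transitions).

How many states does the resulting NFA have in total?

Recursing over subexpressions:
Each of the 4 symbol leaves contributes a 2-state fragment.
  r|q = 6 states
  (r|q)+ = 8 states
  (r|q)+p = 10 states
  ((r|q)+p)* = 12 states
  p((r|q)+p)* = 14 states

14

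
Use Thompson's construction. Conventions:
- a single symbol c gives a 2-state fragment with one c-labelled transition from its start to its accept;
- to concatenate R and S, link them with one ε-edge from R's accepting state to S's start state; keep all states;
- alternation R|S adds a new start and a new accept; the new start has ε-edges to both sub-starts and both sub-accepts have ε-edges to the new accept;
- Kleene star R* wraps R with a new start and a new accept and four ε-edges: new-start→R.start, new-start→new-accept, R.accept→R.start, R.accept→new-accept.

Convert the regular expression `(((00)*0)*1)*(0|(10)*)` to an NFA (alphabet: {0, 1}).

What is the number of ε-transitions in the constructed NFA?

Recursing over subexpressions:
Each of the 7 symbol leaves contributes 0 ε-transitions.
  00 : 1 ε-transition
  (00)* : 5 ε-transitions
  (00)*0 : 6 ε-transitions
  ((00)*0)* : 10 ε-transitions
  ((00)*0)*1 : 11 ε-transitions
  (((00)*0)*1)* : 15 ε-transitions
  10 : 1 ε-transition
  (10)* : 5 ε-transitions
  0|(10)* : 9 ε-transitions
  (((00)*0)*1)*(0|(10)*) : 25 ε-transitions

25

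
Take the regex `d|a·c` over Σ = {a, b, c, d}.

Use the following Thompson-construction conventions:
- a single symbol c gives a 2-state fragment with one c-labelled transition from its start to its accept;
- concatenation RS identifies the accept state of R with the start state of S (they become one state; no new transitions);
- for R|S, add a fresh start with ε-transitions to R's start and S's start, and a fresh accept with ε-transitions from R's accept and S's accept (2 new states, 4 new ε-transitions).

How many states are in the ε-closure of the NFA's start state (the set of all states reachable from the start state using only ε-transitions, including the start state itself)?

3

Work bottom-up. For each fragment F, track |ε-closure(F.start)| and whether F's accept lies in that closure (i.e. whether F accepts ε). A single-symbol fragment has closure size 1 and does not accept ε.
  a·c → |closure| equals the left operand's closure size = 1 (its accept is not ε-reachable, so the closure stops there)
  d|a·c → |closure| = 1 + 1 + 1 = 3 (the new accept is not ε-reachable since no branch accepts ε)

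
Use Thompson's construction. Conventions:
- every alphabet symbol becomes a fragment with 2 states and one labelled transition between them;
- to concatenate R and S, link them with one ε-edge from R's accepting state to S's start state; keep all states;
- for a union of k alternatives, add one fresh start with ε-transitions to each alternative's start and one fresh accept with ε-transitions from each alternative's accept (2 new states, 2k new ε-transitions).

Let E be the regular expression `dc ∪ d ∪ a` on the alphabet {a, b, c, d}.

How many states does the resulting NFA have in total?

10

By structural recursion:
Each of the 4 symbol leaves contributes a 2-state fragment.
  dc : 4 states
  dc ∪ d ∪ a : 10 states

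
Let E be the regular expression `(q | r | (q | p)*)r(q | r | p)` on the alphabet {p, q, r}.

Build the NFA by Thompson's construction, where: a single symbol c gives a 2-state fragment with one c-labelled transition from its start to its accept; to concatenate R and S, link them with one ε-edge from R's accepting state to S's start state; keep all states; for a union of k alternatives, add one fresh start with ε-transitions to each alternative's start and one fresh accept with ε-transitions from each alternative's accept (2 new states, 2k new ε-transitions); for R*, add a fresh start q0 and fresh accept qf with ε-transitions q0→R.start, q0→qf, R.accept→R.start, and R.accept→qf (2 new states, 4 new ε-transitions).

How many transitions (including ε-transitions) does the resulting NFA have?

By structural recursion:
Each of the 8 symbol leaves contributes 1 transition (1 symbol, 0 ε).
  q | p : 6 transitions (2 symbol, 4 ε)
  (q | p)* : 10 transitions (2 symbol, 8 ε)
  q | r | (q | p)* : 18 transitions (4 symbol, 14 ε)
  q | r | p : 9 transitions (3 symbol, 6 ε)
  (q | r | (q | p)*)r(q | r | p) : 30 transitions (8 symbol, 22 ε)

30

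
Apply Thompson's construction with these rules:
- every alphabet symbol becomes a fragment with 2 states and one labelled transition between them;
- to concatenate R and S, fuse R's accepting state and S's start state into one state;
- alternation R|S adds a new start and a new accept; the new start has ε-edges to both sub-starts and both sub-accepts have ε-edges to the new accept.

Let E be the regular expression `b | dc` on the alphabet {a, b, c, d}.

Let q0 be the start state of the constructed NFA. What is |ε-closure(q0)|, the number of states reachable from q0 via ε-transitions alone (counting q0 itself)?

3

Work bottom-up. For each fragment F, track |ε-closure(F.start)| and whether F's accept lies in that closure (i.e. whether F accepts ε). A single-symbol fragment has closure size 1 and does not accept ε.
  dc — same as the first factor's closure: C = 1
  b | dc — C = 1 + 1 + 1 = 3 (the new accept is not ε-reachable since no branch accepts ε)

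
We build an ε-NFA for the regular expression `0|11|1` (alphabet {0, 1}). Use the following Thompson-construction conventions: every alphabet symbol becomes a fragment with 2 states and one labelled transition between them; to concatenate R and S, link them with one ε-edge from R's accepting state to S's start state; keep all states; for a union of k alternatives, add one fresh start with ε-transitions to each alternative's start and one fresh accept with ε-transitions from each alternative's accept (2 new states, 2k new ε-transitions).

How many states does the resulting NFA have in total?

10

Building bottom-up:
Each of the 4 symbol leaves contributes a 2-state fragment.
  11 — 4 states
  0|11|1 — 10 states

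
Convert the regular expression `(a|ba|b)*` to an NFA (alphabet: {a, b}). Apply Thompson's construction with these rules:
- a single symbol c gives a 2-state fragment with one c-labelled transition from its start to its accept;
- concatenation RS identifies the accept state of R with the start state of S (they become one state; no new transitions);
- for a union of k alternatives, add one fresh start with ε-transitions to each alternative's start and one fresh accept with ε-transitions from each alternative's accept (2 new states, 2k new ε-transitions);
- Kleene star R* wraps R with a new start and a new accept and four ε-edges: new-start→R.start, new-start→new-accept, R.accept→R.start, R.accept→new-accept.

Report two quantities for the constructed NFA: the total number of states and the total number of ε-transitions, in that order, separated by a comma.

11, 10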